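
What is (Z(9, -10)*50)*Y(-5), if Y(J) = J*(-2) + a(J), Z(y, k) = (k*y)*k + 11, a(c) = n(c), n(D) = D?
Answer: 227750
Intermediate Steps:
a(c) = c
Z(y, k) = 11 + y*k² (Z(y, k) = y*k² + 11 = 11 + y*k²)
Y(J) = -J (Y(J) = J*(-2) + J = -2*J + J = -J)
(Z(9, -10)*50)*Y(-5) = ((11 + 9*(-10)²)*50)*(-1*(-5)) = ((11 + 9*100)*50)*5 = ((11 + 900)*50)*5 = (911*50)*5 = 45550*5 = 227750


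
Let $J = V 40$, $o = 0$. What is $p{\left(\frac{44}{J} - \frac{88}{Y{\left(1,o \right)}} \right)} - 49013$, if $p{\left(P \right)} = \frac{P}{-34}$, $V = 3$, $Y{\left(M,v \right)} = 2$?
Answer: $- \frac{2940703}{60} \approx -49012.0$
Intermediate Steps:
$J = 120$ ($J = 3 \cdot 40 = 120$)
$p{\left(P \right)} = - \frac{P}{34}$ ($p{\left(P \right)} = P \left(- \frac{1}{34}\right) = - \frac{P}{34}$)
$p{\left(\frac{44}{J} - \frac{88}{Y{\left(1,o \right)}} \right)} - 49013 = - \frac{\frac{44}{120} - \frac{88}{2}}{34} - 49013 = - \frac{44 \cdot \frac{1}{120} - 44}{34} - 49013 = - \frac{\frac{11}{30} - 44}{34} - 49013 = \left(- \frac{1}{34}\right) \left(- \frac{1309}{30}\right) - 49013 = \frac{77}{60} - 49013 = - \frac{2940703}{60}$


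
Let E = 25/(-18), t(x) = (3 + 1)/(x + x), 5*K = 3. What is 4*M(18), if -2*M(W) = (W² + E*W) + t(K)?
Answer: -1814/3 ≈ -604.67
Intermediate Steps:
K = ⅗ (K = (⅕)*3 = ⅗ ≈ 0.60000)
t(x) = 2/x (t(x) = 4/((2*x)) = 4*(1/(2*x)) = 2/x)
E = -25/18 (E = 25*(-1/18) = -25/18 ≈ -1.3889)
M(W) = -5/3 - W²/2 + 25*W/36 (M(W) = -((W² - 25*W/18) + 2/(⅗))/2 = -((W² - 25*W/18) + 2*(5/3))/2 = -((W² - 25*W/18) + 10/3)/2 = -(10/3 + W² - 25*W/18)/2 = -5/3 - W²/2 + 25*W/36)
4*M(18) = 4*(-5/3 - ½*18² + (25/36)*18) = 4*(-5/3 - ½*324 + 25/2) = 4*(-5/3 - 162 + 25/2) = 4*(-907/6) = -1814/3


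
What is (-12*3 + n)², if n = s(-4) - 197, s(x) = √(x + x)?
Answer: 54281 - 932*I*√2 ≈ 54281.0 - 1318.0*I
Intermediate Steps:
s(x) = √2*√x (s(x) = √(2*x) = √2*√x)
n = -197 + 2*I*√2 (n = √2*√(-4) - 197 = √2*(2*I) - 197 = 2*I*√2 - 197 = -197 + 2*I*√2 ≈ -197.0 + 2.8284*I)
(-12*3 + n)² = (-12*3 + (-197 + 2*I*√2))² = (-36 + (-197 + 2*I*√2))² = (-233 + 2*I*√2)²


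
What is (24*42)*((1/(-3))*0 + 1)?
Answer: 1008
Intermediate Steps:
(24*42)*((1/(-3))*0 + 1) = 1008*((1*(-⅓))*0 + 1) = 1008*(-⅓*0 + 1) = 1008*(0 + 1) = 1008*1 = 1008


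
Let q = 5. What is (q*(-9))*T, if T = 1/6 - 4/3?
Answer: 105/2 ≈ 52.500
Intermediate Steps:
T = -7/6 (T = 1*(⅙) - 4*⅓ = ⅙ - 4/3 = -7/6 ≈ -1.1667)
(q*(-9))*T = (5*(-9))*(-7/6) = -45*(-7/6) = 105/2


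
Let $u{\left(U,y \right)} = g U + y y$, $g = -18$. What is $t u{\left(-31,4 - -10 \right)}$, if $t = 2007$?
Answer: $1513278$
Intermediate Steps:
$u{\left(U,y \right)} = y^{2} - 18 U$ ($u{\left(U,y \right)} = - 18 U + y y = - 18 U + y^{2} = y^{2} - 18 U$)
$t u{\left(-31,4 - -10 \right)} = 2007 \left(\left(4 - -10\right)^{2} - -558\right) = 2007 \left(\left(4 + 10\right)^{2} + 558\right) = 2007 \left(14^{2} + 558\right) = 2007 \left(196 + 558\right) = 2007 \cdot 754 = 1513278$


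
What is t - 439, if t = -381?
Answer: -820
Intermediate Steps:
t - 439 = -381 - 439 = -820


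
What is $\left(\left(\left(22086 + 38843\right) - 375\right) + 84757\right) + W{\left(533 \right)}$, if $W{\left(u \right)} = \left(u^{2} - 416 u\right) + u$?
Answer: $208205$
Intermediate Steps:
$W{\left(u \right)} = u^{2} - 415 u$
$\left(\left(\left(22086 + 38843\right) - 375\right) + 84757\right) + W{\left(533 \right)} = \left(\left(\left(22086 + 38843\right) - 375\right) + 84757\right) + 533 \left(-415 + 533\right) = \left(\left(60929 - 375\right) + 84757\right) + 533 \cdot 118 = \left(60554 + 84757\right) + 62894 = 145311 + 62894 = 208205$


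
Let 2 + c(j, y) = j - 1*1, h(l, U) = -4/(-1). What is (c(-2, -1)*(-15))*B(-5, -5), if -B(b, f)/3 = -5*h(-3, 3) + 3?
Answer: 3825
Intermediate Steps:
h(l, U) = 4 (h(l, U) = -4*(-1) = 4)
B(b, f) = 51 (B(b, f) = -3*(-5*4 + 3) = -3*(-20 + 3) = -3*(-17) = 51)
c(j, y) = -3 + j (c(j, y) = -2 + (j - 1*1) = -2 + (j - 1) = -2 + (-1 + j) = -3 + j)
(c(-2, -1)*(-15))*B(-5, -5) = ((-3 - 2)*(-15))*51 = -5*(-15)*51 = 75*51 = 3825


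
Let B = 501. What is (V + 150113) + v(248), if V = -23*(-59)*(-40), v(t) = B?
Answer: 96334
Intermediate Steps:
v(t) = 501
V = -54280 (V = 1357*(-40) = -54280)
(V + 150113) + v(248) = (-54280 + 150113) + 501 = 95833 + 501 = 96334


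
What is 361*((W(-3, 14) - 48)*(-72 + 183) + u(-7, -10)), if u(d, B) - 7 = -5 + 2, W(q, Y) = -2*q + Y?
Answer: -1120544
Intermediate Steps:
W(q, Y) = Y - 2*q
u(d, B) = 4 (u(d, B) = 7 + (-5 + 2) = 7 - 3 = 4)
361*((W(-3, 14) - 48)*(-72 + 183) + u(-7, -10)) = 361*(((14 - 2*(-3)) - 48)*(-72 + 183) + 4) = 361*(((14 + 6) - 48)*111 + 4) = 361*((20 - 48)*111 + 4) = 361*(-28*111 + 4) = 361*(-3108 + 4) = 361*(-3104) = -1120544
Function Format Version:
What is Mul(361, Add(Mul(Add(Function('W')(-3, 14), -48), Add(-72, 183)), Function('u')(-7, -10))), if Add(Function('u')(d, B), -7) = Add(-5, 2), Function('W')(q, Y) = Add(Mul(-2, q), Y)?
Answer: -1120544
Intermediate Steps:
Function('W')(q, Y) = Add(Y, Mul(-2, q))
Function('u')(d, B) = 4 (Function('u')(d, B) = Add(7, Add(-5, 2)) = Add(7, -3) = 4)
Mul(361, Add(Mul(Add(Function('W')(-3, 14), -48), Add(-72, 183)), Function('u')(-7, -10))) = Mul(361, Add(Mul(Add(Add(14, Mul(-2, -3)), -48), Add(-72, 183)), 4)) = Mul(361, Add(Mul(Add(Add(14, 6), -48), 111), 4)) = Mul(361, Add(Mul(Add(20, -48), 111), 4)) = Mul(361, Add(Mul(-28, 111), 4)) = Mul(361, Add(-3108, 4)) = Mul(361, -3104) = -1120544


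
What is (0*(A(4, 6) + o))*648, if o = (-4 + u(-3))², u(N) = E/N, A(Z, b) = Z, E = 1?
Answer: 0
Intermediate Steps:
u(N) = 1/N
o = 169/9 (o = (-4 + 1/(-3))² = (-4 - ⅓)² = (-13/3)² = 169/9 ≈ 18.778)
(0*(A(4, 6) + o))*648 = (0*(4 + 169/9))*648 = (0*(205/9))*648 = 0*648 = 0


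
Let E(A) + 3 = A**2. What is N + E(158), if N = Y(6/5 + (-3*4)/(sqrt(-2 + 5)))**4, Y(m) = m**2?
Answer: 3957380511841/390625 - 403548106752*sqrt(3)/78125 ≈ 1.1841e+6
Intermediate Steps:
E(A) = -3 + A**2
N = (6/5 - 4*sqrt(3))**8 (N = ((6/5 + (-3*4)/(sqrt(-2 + 5)))**2)**4 = ((6*(1/5) - 12*sqrt(3)/3)**2)**4 = ((6/5 - 4*sqrt(3))**2)**4 = (6/5 - 4*sqrt(3))**8 ≈ 1.1592e+6)
N + E(158) = (3947630121216/390625 - 403548106752*sqrt(3)/78125) + (-3 + 158**2) = (3947630121216/390625 - 403548106752*sqrt(3)/78125) + (-3 + 24964) = (3947630121216/390625 - 403548106752*sqrt(3)/78125) + 24961 = 3957380511841/390625 - 403548106752*sqrt(3)/78125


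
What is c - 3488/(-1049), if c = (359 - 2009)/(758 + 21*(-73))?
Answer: 177362/32519 ≈ 5.4541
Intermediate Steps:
c = 66/31 (c = -1650/(758 - 1533) = -1650/(-775) = -1650*(-1/775) = 66/31 ≈ 2.1290)
c - 3488/(-1049) = 66/31 - 3488/(-1049) = 66/31 - 3488*(-1/1049) = 66/31 + 3488/1049 = 177362/32519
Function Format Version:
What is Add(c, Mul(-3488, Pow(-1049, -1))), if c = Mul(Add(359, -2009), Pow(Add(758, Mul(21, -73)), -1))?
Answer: Rational(177362, 32519) ≈ 5.4541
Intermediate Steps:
c = Rational(66, 31) (c = Mul(-1650, Pow(Add(758, -1533), -1)) = Mul(-1650, Pow(-775, -1)) = Mul(-1650, Rational(-1, 775)) = Rational(66, 31) ≈ 2.1290)
Add(c, Mul(-3488, Pow(-1049, -1))) = Add(Rational(66, 31), Mul(-3488, Pow(-1049, -1))) = Add(Rational(66, 31), Mul(-3488, Rational(-1, 1049))) = Add(Rational(66, 31), Rational(3488, 1049)) = Rational(177362, 32519)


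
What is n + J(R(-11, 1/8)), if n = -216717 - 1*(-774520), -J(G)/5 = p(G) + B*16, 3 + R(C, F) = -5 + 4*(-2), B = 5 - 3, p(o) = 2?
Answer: 557633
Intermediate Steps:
B = 2
R(C, F) = -16 (R(C, F) = -3 + (-5 + 4*(-2)) = -3 + (-5 - 8) = -3 - 13 = -16)
J(G) = -170 (J(G) = -5*(2 + 2*16) = -5*(2 + 32) = -5*34 = -170)
n = 557803 (n = -216717 + 774520 = 557803)
n + J(R(-11, 1/8)) = 557803 - 170 = 557633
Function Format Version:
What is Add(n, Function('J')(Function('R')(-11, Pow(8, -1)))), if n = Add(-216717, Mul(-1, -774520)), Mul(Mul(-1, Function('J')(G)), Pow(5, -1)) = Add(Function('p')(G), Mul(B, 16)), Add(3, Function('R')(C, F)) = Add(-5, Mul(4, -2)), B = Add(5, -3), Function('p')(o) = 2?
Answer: 557633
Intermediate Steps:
B = 2
Function('R')(C, F) = -16 (Function('R')(C, F) = Add(-3, Add(-5, Mul(4, -2))) = Add(-3, Add(-5, -8)) = Add(-3, -13) = -16)
Function('J')(G) = -170 (Function('J')(G) = Mul(-5, Add(2, Mul(2, 16))) = Mul(-5, Add(2, 32)) = Mul(-5, 34) = -170)
n = 557803 (n = Add(-216717, 774520) = 557803)
Add(n, Function('J')(Function('R')(-11, Pow(8, -1)))) = Add(557803, -170) = 557633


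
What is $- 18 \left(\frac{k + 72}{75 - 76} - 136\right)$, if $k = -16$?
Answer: $3456$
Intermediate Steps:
$- 18 \left(\frac{k + 72}{75 - 76} - 136\right) = - 18 \left(\frac{-16 + 72}{75 - 76} - 136\right) = - 18 \left(\frac{56}{-1} - 136\right) = - 18 \left(56 \left(-1\right) - 136\right) = - 18 \left(-56 - 136\right) = \left(-18\right) \left(-192\right) = 3456$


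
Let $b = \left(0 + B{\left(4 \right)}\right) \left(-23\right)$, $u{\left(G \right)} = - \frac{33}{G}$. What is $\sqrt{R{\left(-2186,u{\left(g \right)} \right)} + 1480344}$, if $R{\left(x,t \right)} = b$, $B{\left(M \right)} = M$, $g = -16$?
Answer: $2 \sqrt{370063} \approx 1216.7$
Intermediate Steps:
$b = -92$ ($b = \left(0 + 4\right) \left(-23\right) = 4 \left(-23\right) = -92$)
$R{\left(x,t \right)} = -92$
$\sqrt{R{\left(-2186,u{\left(g \right)} \right)} + 1480344} = \sqrt{-92 + 1480344} = \sqrt{1480252} = 2 \sqrt{370063}$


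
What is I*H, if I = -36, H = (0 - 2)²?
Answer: -144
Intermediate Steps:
H = 4 (H = (-2)² = 4)
I*H = -36*4 = -144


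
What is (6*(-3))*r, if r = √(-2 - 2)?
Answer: -36*I ≈ -36.0*I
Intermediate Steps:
r = 2*I (r = √(-4) = 2*I ≈ 2.0*I)
(6*(-3))*r = (6*(-3))*(2*I) = -36*I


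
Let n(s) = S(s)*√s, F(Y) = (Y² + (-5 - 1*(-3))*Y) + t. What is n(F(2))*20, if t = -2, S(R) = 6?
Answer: 120*I*√2 ≈ 169.71*I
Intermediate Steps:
F(Y) = -2 + Y² - 2*Y (F(Y) = (Y² + (-5 - 1*(-3))*Y) - 2 = (Y² + (-5 + 3)*Y) - 2 = (Y² - 2*Y) - 2 = -2 + Y² - 2*Y)
n(s) = 6*√s
n(F(2))*20 = (6*√(-2 + 2² - 2*2))*20 = (6*√(-2 + 4 - 4))*20 = (6*√(-2))*20 = (6*(I*√2))*20 = (6*I*√2)*20 = 120*I*√2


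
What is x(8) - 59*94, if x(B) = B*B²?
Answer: -5034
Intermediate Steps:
x(B) = B³
x(8) - 59*94 = 8³ - 59*94 = 512 - 5546 = -5034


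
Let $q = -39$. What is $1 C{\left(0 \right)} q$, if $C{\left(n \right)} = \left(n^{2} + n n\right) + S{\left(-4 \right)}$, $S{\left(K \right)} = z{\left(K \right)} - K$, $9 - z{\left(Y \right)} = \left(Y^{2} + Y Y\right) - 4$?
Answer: $585$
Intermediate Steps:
$z{\left(Y \right)} = 13 - 2 Y^{2}$ ($z{\left(Y \right)} = 9 - \left(\left(Y^{2} + Y Y\right) - 4\right) = 9 - \left(\left(Y^{2} + Y^{2}\right) - 4\right) = 9 - \left(2 Y^{2} - 4\right) = 9 - \left(-4 + 2 Y^{2}\right) = 13 - 2 Y^{2}$)
$S{\left(K \right)} = 13 - K - 2 K^{2}$ ($S{\left(K \right)} = \left(13 - 2 K^{2}\right) - K = 13 - K - 2 K^{2}$)
$C{\left(n \right)} = -15 + 2 n^{2}$ ($C{\left(n \right)} = \left(n^{2} + n n\right) - \left(-17 + 32\right) = \left(n^{2} + n^{2}\right) + \left(13 + 4 - 32\right) = 2 n^{2} + \left(13 + 4 - 32\right) = 2 n^{2} - 15 = -15 + 2 n^{2}$)
$1 C{\left(0 \right)} q = 1 \left(-15 + 2 \cdot 0^{2}\right) \left(-39\right) = 1 \left(-15 + 2 \cdot 0\right) \left(-39\right) = 1 \left(-15 + 0\right) \left(-39\right) = 1 \left(-15\right) \left(-39\right) = \left(-15\right) \left(-39\right) = 585$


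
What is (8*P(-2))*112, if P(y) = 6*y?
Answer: -10752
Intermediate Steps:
(8*P(-2))*112 = (8*(6*(-2)))*112 = (8*(-12))*112 = -96*112 = -10752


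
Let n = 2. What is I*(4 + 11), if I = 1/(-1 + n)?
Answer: 15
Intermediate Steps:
I = 1 (I = 1/(-1 + 2) = 1/1 = 1)
I*(4 + 11) = 1*(4 + 11) = 1*15 = 15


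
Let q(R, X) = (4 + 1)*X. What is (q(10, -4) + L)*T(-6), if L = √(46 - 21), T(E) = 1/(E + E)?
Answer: 5/4 ≈ 1.2500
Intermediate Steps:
T(E) = 1/(2*E)
q(R, X) = 5*X
L = 5 (L = √25 = 5)
(q(10, -4) + L)*T(-6) = (5*(-4) + 5)*((½)/(-6)) = (-20 + 5)*((½)*(-⅙)) = -15*(-1/12) = 5/4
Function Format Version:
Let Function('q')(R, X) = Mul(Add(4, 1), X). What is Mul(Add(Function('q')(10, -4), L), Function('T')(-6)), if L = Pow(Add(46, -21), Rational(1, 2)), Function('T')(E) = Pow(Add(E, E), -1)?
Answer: Rational(5, 4) ≈ 1.2500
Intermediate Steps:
Function('T')(E) = Mul(Rational(1, 2), Pow(E, -1)) (Function('T')(E) = Pow(Mul(2, E), -1) = Mul(Rational(1, 2), Pow(E, -1)))
Function('q')(R, X) = Mul(5, X)
L = 5 (L = Pow(25, Rational(1, 2)) = 5)
Mul(Add(Function('q')(10, -4), L), Function('T')(-6)) = Mul(Add(Mul(5, -4), 5), Mul(Rational(1, 2), Pow(-6, -1))) = Mul(Add(-20, 5), Mul(Rational(1, 2), Rational(-1, 6))) = Mul(-15, Rational(-1, 12)) = Rational(5, 4)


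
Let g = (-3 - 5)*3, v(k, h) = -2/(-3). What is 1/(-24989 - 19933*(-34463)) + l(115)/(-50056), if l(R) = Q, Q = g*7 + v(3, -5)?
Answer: 21588052415/6457836710468 ≈ 0.0033429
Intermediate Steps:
v(k, h) = ⅔ (v(k, h) = -2*(-⅓) = ⅔)
g = -24 (g = -8*3 = -24)
Q = -502/3 (Q = -24*7 + ⅔ = -168 + ⅔ = -502/3 ≈ -167.33)
l(R) = -502/3
1/(-24989 - 19933*(-34463)) + l(115)/(-50056) = 1/(-24989 - 19933*(-34463)) - 502/3/(-50056) = -1/34463/(-44922) - 502/3*(-1/50056) = -1/44922*(-1/34463) + 251/75084 = 1/1548146886 + 251/75084 = 21588052415/6457836710468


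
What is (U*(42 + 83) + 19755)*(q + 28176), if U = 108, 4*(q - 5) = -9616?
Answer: 857214135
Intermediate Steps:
q = -2399 (q = 5 + (¼)*(-9616) = 5 - 2404 = -2399)
(U*(42 + 83) + 19755)*(q + 28176) = (108*(42 + 83) + 19755)*(-2399 + 28176) = (108*125 + 19755)*25777 = (13500 + 19755)*25777 = 33255*25777 = 857214135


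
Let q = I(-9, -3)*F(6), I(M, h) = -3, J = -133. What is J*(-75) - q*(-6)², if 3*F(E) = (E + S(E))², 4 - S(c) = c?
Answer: 10551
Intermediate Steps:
S(c) = 4 - c
F(E) = 16/3 (F(E) = (E + (4 - E))²/3 = (⅓)*4² = (⅓)*16 = 16/3)
q = -16 (q = -3*16/3 = -16)
J*(-75) - q*(-6)² = -133*(-75) - (-16)*(-6)² = 9975 - (-16)*36 = 9975 - 1*(-576) = 9975 + 576 = 10551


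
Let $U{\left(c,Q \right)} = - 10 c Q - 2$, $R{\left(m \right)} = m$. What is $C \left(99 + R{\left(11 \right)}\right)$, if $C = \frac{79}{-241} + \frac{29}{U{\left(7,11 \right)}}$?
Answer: $- \frac{3738735}{93026} \approx -40.19$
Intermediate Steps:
$U{\left(c,Q \right)} = -2 - 10 Q c$ ($U{\left(c,Q \right)} = - 10 Q c - 2 = -2 - 10 Q c$)
$C = - \frac{67977}{186052}$ ($C = \frac{79}{-241} + \frac{29}{-2 - 110 \cdot 7} = 79 \left(- \frac{1}{241}\right) + \frac{29}{-2 - 770} = - \frac{79}{241} + \frac{29}{-772} = - \frac{79}{241} + 29 \left(- \frac{1}{772}\right) = - \frac{79}{241} - \frac{29}{772} = - \frac{67977}{186052} \approx -0.36537$)
$C \left(99 + R{\left(11 \right)}\right) = - \frac{67977 \left(99 + 11\right)}{186052} = \left(- \frac{67977}{186052}\right) 110 = - \frac{3738735}{93026}$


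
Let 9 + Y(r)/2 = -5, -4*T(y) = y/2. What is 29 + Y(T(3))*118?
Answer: -3275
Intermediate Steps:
T(y) = -y/8 (T(y) = -y/(4*2) = -y/8)
Y(r) = -28 (Y(r) = -18 + 2*(-5) = -18 - 10 = -28)
29 + Y(T(3))*118 = 29 - 28*118 = 29 - 3304 = -3275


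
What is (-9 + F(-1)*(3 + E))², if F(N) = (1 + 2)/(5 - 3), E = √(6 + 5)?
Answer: 45 - 27*√11/2 ≈ 0.22557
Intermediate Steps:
E = √11 ≈ 3.3166
F(N) = 3/2
(-9 + F(-1)*(3 + E))² = (-9 + 3*(3 + √11)/2)² = (-9 + (9/2 + 3*√11/2))² = (-9/2 + 3*√11/2)²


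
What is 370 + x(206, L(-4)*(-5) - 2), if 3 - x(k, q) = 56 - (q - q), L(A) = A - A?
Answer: 317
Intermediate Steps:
L(A) = 0
x(k, q) = -53 (x(k, q) = 3 - (56 - (q - q)) = 3 - (56 - 1*0) = 3 - (56 + 0) = 3 - 1*56 = 3 - 56 = -53)
370 + x(206, L(-4)*(-5) - 2) = 370 - 53 = 317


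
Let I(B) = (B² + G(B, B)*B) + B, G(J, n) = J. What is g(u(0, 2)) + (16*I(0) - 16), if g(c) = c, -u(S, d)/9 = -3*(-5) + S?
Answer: -151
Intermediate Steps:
u(S, d) = -135 - 9*S (u(S, d) = -9*(-3*(-5) + S) = -9*(15 + S) = -135 - 9*S)
I(B) = B + 2*B² (I(B) = (B² + B*B) + B = (B² + B²) + B = 2*B² + B = B + 2*B²)
g(u(0, 2)) + (16*I(0) - 16) = (-135 - 9*0) + (16*(0*(1 + 2*0)) - 16) = (-135 + 0) + (16*(0*(1 + 0)) - 16) = -135 + (16*(0*1) - 16) = -135 + (16*0 - 16) = -135 + (0 - 16) = -135 - 16 = -151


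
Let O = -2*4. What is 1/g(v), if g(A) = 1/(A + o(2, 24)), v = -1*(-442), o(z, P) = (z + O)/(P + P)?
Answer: 3535/8 ≈ 441.88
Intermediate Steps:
O = -8
o(z, P) = (-8 + z)/(2*P) (o(z, P) = (z - 8)/(P + P) = (-8 + z)/((2*P)) = (-8 + z)*(1/(2*P)) = (-8 + z)/(2*P))
v = 442
g(A) = 1/(-⅛ + A) (g(A) = 1/(A + (½)*(-8 + 2)/24) = 1/(A + (½)*(1/24)*(-6)) = 1/(A - ⅛) = 1/(-⅛ + A))
1/g(v) = 1/(8/(-1 + 8*442)) = 1/(8/(-1 + 3536)) = 1/(8/3535) = 3535/8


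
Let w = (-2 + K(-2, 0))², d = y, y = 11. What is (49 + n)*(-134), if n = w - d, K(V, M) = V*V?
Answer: -5628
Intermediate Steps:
d = 11
K(V, M) = V²
w = 4 (w = (-2 + (-2)²)² = (-2 + 4)² = 2² = 4)
n = -7 (n = 4 - 1*11 = 4 - 11 = -7)
(49 + n)*(-134) = (49 - 7)*(-134) = 42*(-134) = -5628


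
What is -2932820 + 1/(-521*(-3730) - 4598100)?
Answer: -7785962551401/2654770 ≈ -2.9328e+6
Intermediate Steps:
-2932820 + 1/(-521*(-3730) - 4598100) = -2932820 + 1/(1943330 - 4598100) = -2932820 + 1/(-2654770) = -2932820 - 1/2654770 = -7785962551401/2654770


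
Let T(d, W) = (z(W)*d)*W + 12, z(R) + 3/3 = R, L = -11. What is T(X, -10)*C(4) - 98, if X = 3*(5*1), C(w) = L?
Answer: -18380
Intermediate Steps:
z(R) = -1 + R
C(w) = -11
X = 15 (X = 3*5 = 15)
T(d, W) = 12 + W*d*(-1 + W) (T(d, W) = ((-1 + W)*d)*W + 12 = (d*(-1 + W))*W + 12 = W*d*(-1 + W) + 12 = 12 + W*d*(-1 + W))
T(X, -10)*C(4) - 98 = (12 - 10*15*(-1 - 10))*(-11) - 98 = (12 - 10*15*(-11))*(-11) - 98 = (12 + 1650)*(-11) - 98 = 1662*(-11) - 98 = -18282 - 98 = -18380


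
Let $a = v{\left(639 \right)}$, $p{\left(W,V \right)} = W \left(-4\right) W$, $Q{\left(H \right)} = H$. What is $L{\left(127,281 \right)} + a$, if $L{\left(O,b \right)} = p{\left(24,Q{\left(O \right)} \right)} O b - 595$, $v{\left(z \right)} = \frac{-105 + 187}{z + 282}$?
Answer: $- \frac{75727790921}{921} \approx -8.2223 \cdot 10^{7}$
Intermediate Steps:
$p{\left(W,V \right)} = - 4 W^{2}$ ($p{\left(W,V \right)} = - 4 W W = - 4 W^{2}$)
$v{\left(z \right)} = \frac{82}{282 + z}$
$L{\left(O,b \right)} = -595 - 2304 O b$ ($L{\left(O,b \right)} = - 4 \cdot 24^{2} O b - 595 = \left(-4\right) 576 O b - 595 = - 2304 O b - 595 = -595 - 2304 O b$)
$a = \frac{82}{921}$ ($a = \frac{82}{282 + 639} = \frac{82}{921} \approx 0.089034$)
$L{\left(127,281 \right)} + a = \left(-595 - 292608 \cdot 281\right) + \frac{82}{921} = \left(-595 - 82222848\right) + \frac{82}{921} = -82223443 + \frac{82}{921} = - \frac{75727790921}{921}$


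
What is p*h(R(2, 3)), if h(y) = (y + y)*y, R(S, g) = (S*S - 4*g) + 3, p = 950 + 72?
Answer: 51100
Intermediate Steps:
p = 1022
R(S, g) = 3 + S**2 - 4*g (R(S, g) = (S**2 - 4*g) + 3 = 3 + S**2 - 4*g)
h(y) = 2*y**2 (h(y) = (2*y)*y = 2*y**2)
p*h(R(2, 3)) = 1022*(2*(3 + 2**2 - 4*3)**2) = 1022*(2*(3 + 4 - 12)**2) = 1022*(2*(-5)**2) = 1022*(2*25) = 1022*50 = 51100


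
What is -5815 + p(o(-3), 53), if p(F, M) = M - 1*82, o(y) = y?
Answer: -5844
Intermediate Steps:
p(F, M) = -82 + M (p(F, M) = M - 82 = -82 + M)
-5815 + p(o(-3), 53) = -5815 + (-82 + 53) = -5815 - 29 = -5844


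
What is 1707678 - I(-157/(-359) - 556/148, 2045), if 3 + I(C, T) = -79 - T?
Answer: 1709805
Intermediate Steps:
I(C, T) = -82 - T (I(C, T) = -3 + (-79 - T) = -82 - T)
1707678 - I(-157/(-359) - 556/148, 2045) = 1707678 - (-82 - 1*2045) = 1707678 - (-82 - 2045) = 1707678 - 1*(-2127) = 1707678 + 2127 = 1709805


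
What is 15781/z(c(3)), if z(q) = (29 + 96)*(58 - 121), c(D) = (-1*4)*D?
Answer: -15781/7875 ≈ -2.0039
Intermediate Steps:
c(D) = -4*D
z(q) = -7875 (z(q) = 125*(-63) = -7875)
15781/z(c(3)) = 15781/(-7875) = 15781*(-1/7875) = -15781/7875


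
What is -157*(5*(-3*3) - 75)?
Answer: 18840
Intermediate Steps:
-157*(5*(-3*3) - 75) = -157*(5*(-9) - 75) = -157*(-45 - 75) = -157*(-120) = 18840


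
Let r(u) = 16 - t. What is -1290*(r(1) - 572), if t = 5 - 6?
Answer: 715950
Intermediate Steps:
t = -1
r(u) = 17 (r(u) = 16 - 1*(-1) = 16 + 1 = 17)
-1290*(r(1) - 572) = -1290*(17 - 572) = -1290*(-555) = 715950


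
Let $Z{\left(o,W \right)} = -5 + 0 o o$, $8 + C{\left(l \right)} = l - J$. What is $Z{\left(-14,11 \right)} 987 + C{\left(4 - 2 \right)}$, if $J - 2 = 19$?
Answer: $-4962$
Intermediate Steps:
$J = 21$ ($J = 2 + 19 = 21$)
$C{\left(l \right)} = -29 + l$ ($C{\left(l \right)} = -8 + \left(l - 21\right) = -8 + \left(-21 + l\right) = -29 + l$)
$Z{\left(o,W \right)} = -5$ ($Z{\left(o,W \right)} = -5 + 0 o^{2} = -5 + 0 = -5$)
$Z{\left(-14,11 \right)} 987 + C{\left(4 - 2 \right)} = \left(-5\right) 987 + \left(-29 + \left(4 - 2\right)\right) = -4935 + \left(-29 + \left(4 - 2\right)\right) = -4935 + \left(-29 + 2\right) = -4935 - 27 = -4962$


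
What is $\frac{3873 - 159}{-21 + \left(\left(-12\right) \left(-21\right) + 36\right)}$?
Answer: $\frac{1238}{89} \approx 13.91$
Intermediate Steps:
$\frac{3873 - 159}{-21 + \left(\left(-12\right) \left(-21\right) + 36\right)} = \frac{3714}{-21 + \left(252 + 36\right)} = \frac{3714}{-21 + 288} = \frac{3714}{267} = 3714 \cdot \frac{1}{267} = \frac{1238}{89}$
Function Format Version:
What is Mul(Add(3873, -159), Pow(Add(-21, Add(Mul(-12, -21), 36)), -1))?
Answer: Rational(1238, 89) ≈ 13.910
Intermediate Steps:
Mul(Add(3873, -159), Pow(Add(-21, Add(Mul(-12, -21), 36)), -1)) = Mul(3714, Pow(Add(-21, Add(252, 36)), -1)) = Mul(3714, Pow(Add(-21, 288), -1)) = Mul(3714, Pow(267, -1)) = Mul(3714, Rational(1, 267)) = Rational(1238, 89)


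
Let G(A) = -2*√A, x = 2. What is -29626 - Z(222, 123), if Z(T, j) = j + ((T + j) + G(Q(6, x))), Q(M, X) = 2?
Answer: -30094 + 2*√2 ≈ -30091.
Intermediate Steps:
Z(T, j) = T - 2*√2 + 2*j (Z(T, j) = j + ((T + j) - 2*√2) = j + (T + j - 2*√2) = T - 2*√2 + 2*j)
-29626 - Z(222, 123) = -29626 - (222 - 2*√2 + 2*123) = -29626 - (222 - 2*√2 + 246) = -29626 - (468 - 2*√2) = -29626 + (-468 + 2*√2) = -30094 + 2*√2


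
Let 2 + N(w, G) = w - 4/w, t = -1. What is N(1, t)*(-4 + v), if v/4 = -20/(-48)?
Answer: 35/3 ≈ 11.667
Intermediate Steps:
N(w, G) = -2 + w - 4/w (N(w, G) = -2 + (w - 4/w) = -2 + w - 4/w)
v = 5/3 (v = 4*(-20/(-48)) = 4*(-20*(-1/48)) = 4*(5/12) = 5/3 ≈ 1.6667)
N(1, t)*(-4 + v) = (-2 + 1 - 4/1)*(-4 + 5/3) = (-2 + 1 - 4*1)*(-7/3) = (-2 + 1 - 4)*(-7/3) = -5*(-7/3) = 35/3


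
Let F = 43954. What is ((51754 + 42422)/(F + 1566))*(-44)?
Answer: -258984/2845 ≈ -91.031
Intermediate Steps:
((51754 + 42422)/(F + 1566))*(-44) = ((51754 + 42422)/(43954 + 1566))*(-44) = (94176/45520)*(-44) = (94176*(1/45520))*(-44) = (5886/2845)*(-44) = -258984/2845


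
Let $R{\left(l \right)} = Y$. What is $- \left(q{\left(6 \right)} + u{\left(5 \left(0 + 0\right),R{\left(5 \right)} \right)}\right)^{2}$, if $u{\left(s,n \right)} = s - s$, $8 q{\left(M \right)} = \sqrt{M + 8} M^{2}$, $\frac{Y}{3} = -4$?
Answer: $- \frac{567}{2} \approx -283.5$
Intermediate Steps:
$Y = -12$ ($Y = 3 \left(-4\right) = -12$)
$R{\left(l \right)} = -12$
$q{\left(M \right)} = \frac{M^{2} \sqrt{8 + M}}{8}$ ($q{\left(M \right)} = \frac{\sqrt{M + 8} M^{2}}{8} = \frac{\sqrt{8 + M} M^{2}}{8} = \frac{M^{2} \sqrt{8 + M}}{8}$)
$u{\left(s,n \right)} = 0$
$- \left(q{\left(6 \right)} + u{\left(5 \left(0 + 0\right),R{\left(5 \right)} \right)}\right)^{2} = - \left(\frac{6^{2} \sqrt{8 + 6}}{8} + 0\right)^{2} = - \left(\frac{1}{8} \cdot 36 \sqrt{14} + 0\right)^{2} = - \left(\frac{9 \sqrt{14}}{2} + 0\right)^{2} = - \left(\frac{9 \sqrt{14}}{2}\right)^{2} = \left(-1\right) \frac{567}{2} = - \frac{567}{2}$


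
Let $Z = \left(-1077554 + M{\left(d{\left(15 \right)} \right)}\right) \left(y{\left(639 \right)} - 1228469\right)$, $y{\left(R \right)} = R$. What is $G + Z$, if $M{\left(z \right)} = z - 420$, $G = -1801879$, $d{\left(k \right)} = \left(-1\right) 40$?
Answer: $1323616127741$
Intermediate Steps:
$d{\left(k \right)} = -40$
$M{\left(z \right)} = -420 + z$ ($M{\left(z \right)} = z - 420 = -420 + z$)
$Z = 1323617929620$ ($Z = \left(-1077554 - 460\right) \left(639 - 1228469\right) = \left(-1077554 - 460\right) \left(-1227830\right) = \left(-1078014\right) \left(-1227830\right) = 1323617929620$)
$G + Z = -1801879 + 1323617929620 = 1323616127741$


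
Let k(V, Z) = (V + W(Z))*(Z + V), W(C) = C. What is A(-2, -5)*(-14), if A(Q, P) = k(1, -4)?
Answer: -126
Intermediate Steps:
k(V, Z) = (V + Z)**2 (k(V, Z) = (V + Z)*(Z + V) = (V + Z)*(V + Z) = (V + Z)**2)
A(Q, P) = 9 (A(Q, P) = 1**2 + (-4)**2 + 2*1*(-4) = 1 + 16 - 8 = 9)
A(-2, -5)*(-14) = 9*(-14) = -126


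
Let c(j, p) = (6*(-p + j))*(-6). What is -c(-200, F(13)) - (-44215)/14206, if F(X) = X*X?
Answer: -188668289/14206 ≈ -13281.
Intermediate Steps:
F(X) = X**2
c(j, p) = -36*j + 36*p (c(j, p) = (6*(j - p))*(-6) = (-6*p + 6*j)*(-6) = -36*j + 36*p)
-c(-200, F(13)) - (-44215)/14206 = -(-36*(-200) + 36*13**2) - (-44215)/14206 = -(7200 + 36*169) - (-44215)/14206 = -(7200 + 6084) - 1*(-44215/14206) = -1*13284 + 44215/14206 = -13284 + 44215/14206 = -188668289/14206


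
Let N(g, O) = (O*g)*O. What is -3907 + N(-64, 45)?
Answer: -133507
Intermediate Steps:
N(g, O) = g*O²
-3907 + N(-64, 45) = -3907 - 64*45² = -3907 - 64*2025 = -3907 - 129600 = -133507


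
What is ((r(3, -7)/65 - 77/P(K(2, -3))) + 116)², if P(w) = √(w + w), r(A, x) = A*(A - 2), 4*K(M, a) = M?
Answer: 6441444/4225 ≈ 1524.6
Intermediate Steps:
K(M, a) = M/4
r(A, x) = A*(-2 + A)
P(w) = √2*√w (P(w) = √(2*w) = √2*√w)
((r(3, -7)/65 - 77/P(K(2, -3))) + 116)² = (((3*(-2 + 3))/65 - 77/(√2*√((¼)*2))) + 116)² = (((3*1)*(1/65) - 77/(√2*√(½))) + 116)² = ((3*(1/65) - 77/(√2*(√2/2))) + 116)² = ((3/65 - 77/1) + 116)² = ((3/65 - 77*1) + 116)² = ((3/65 - 77) + 116)² = (-5002/65 + 116)² = (2538/65)² = 6441444/4225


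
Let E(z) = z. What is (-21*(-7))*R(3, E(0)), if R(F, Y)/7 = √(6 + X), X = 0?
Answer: 1029*√6 ≈ 2520.5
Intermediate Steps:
R(F, Y) = 7*√6 (R(F, Y) = 7*√(6 + 0) = 7*√6)
(-21*(-7))*R(3, E(0)) = (-21*(-7))*(7*√6) = 147*(7*√6) = 1029*√6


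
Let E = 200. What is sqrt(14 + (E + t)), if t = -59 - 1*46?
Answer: sqrt(109) ≈ 10.440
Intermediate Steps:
t = -105 (t = -59 - 46 = -105)
sqrt(14 + (E + t)) = sqrt(14 + (200 - 105)) = sqrt(14 + 95) = sqrt(109)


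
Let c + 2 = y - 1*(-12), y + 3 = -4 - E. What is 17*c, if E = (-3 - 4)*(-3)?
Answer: -306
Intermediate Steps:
E = 21 (E = -7*(-3) = 21)
y = -28 (y = -3 + (-4 - 1*21) = -3 + (-4 - 21) = -3 - 25 = -28)
c = -18 (c = -2 + (-28 - 1*(-12)) = -2 + (-28 + 12) = -2 - 16 = -18)
17*c = 17*(-18) = -306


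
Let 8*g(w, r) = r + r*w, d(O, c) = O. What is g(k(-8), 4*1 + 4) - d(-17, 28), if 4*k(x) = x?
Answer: 16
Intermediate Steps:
k(x) = x/4
g(w, r) = r/8 + r*w/8 (g(w, r) = (r + r*w)/8 = r/8 + r*w/8)
g(k(-8), 4*1 + 4) - d(-17, 28) = (4*1 + 4)*(1 + (¼)*(-8))/8 - 1*(-17) = (4 + 4)*(1 - 2)/8 + 17 = (⅛)*8*(-1) + 17 = -1 + 17 = 16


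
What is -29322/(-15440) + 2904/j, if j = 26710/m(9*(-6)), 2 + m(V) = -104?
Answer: -198480597/20620120 ≈ -9.6256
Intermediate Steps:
m(V) = -106 (m(V) = -2 - 104 = -106)
j = -13355/53 (j = 26710/(-106) = 26710*(-1/106) = -13355/53 ≈ -251.98)
-29322/(-15440) + 2904/j = -29322/(-15440) + 2904/(-13355/53) = -29322*(-1/15440) + 2904*(-53/13355) = 14661/7720 - 153912/13355 = -198480597/20620120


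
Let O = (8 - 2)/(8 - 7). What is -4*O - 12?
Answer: -36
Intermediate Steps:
O = 6 (O = 6/1 = 6*1 = 6)
-4*O - 12 = -4*6 - 12 = -24 - 12 = -36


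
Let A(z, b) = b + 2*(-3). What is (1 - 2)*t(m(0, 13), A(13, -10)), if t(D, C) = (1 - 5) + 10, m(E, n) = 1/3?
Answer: -6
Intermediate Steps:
m(E, n) = ⅓
A(z, b) = -6 + b (A(z, b) = b - 6 = -6 + b)
t(D, C) = 6 (t(D, C) = -4 + 10 = 6)
(1 - 2)*t(m(0, 13), A(13, -10)) = (1 - 2)*6 = -1*6 = -6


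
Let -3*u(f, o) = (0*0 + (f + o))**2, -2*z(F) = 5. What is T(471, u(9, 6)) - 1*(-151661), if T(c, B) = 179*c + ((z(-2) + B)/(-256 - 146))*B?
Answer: 63236085/268 ≈ 2.3596e+5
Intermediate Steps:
z(F) = -5/2 (z(F) = -1/2*5 = -5/2)
u(f, o) = -(f + o)**2/3 (u(f, o) = -(0*0 + (f + o))**2/3 = -(0 + (f + o))**2/3 = -(f + o)**2/3)
T(c, B) = 179*c + B*(5/804 - B/402) (T(c, B) = 179*c + ((-5/2 + B)/(-256 - 146))*B = 179*c + ((-5/2 + B)/(-402))*B = 179*c + ((-5/2 + B)*(-1/402))*B = 179*c + (5/804 - B/402)*B = 179*c + B*(5/804 - B/402))
T(471, u(9, 6)) - 1*(-151661) = (179*471 - (9 + 6)**4/9/402 + 5*(-(9 + 6)**2/3)/804) - 1*(-151661) = (84309 - (-1/3*15**2)**2/402 + 5*(-1/3*15**2)/804) + 151661 = (84309 - (-1/3*225)**2/402 + 5*(-1/3*225)/804) + 151661 = (84309 - 1/402*(-75)**2 + (5/804)*(-75)) + 151661 = (84309 - 1/402*5625 - 125/268) + 151661 = (84309 - 1875/134 - 125/268) + 151661 = 22590937/268 + 151661 = 63236085/268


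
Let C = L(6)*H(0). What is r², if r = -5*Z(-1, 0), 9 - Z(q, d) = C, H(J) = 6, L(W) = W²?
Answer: 1071225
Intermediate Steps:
C = 216 (C = 6²*6 = 36*6 = 216)
Z(q, d) = -207 (Z(q, d) = 9 - 1*216 = 9 - 216 = -207)
r = 1035 (r = -5*(-207) = 1035)
r² = 1035² = 1071225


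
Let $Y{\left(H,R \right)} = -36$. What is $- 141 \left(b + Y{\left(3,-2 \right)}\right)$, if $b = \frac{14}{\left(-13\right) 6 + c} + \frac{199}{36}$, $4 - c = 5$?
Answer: $\frac{4096849}{948} \approx 4321.6$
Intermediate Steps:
$c = -1$ ($c = 4 - 5 = -1$)
$b = \frac{15217}{2844}$ ($b = \frac{14}{\left(-13\right) 6 - 1} + \frac{199}{36} = \frac{14}{-78 - 1} + 199 \cdot \frac{1}{36} = \frac{14}{-79} + \frac{199}{36} = 14 \left(- \frac{1}{79}\right) + \frac{199}{36} = - \frac{14}{79} + \frac{199}{36} = \frac{15217}{2844} \approx 5.3506$)
$- 141 \left(b + Y{\left(3,-2 \right)}\right) = - 141 \left(\frac{15217}{2844} - 36\right) = \left(-141\right) \left(- \frac{87167}{2844}\right) = \frac{4096849}{948}$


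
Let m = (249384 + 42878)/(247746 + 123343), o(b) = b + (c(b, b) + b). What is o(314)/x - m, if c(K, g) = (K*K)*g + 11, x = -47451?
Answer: -11502703037849/17608544139 ≈ -653.25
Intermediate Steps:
c(K, g) = 11 + g*K² (c(K, g) = K²*g + 11 = g*K² + 11 = 11 + g*K²)
o(b) = 11 + b³ + 2*b (o(b) = b + ((11 + b*b²) + b) = b + ((11 + b³) + b) = b + (11 + b + b³) = 11 + b³ + 2*b)
m = 292262/371089 ≈ 0.78758
o(314)/x - m = (11 + 314³ + 2*314)/(-47451) - 1*292262/371089 = (11 + 30959144 + 628)*(-1/47451) - 292262/371089 = 30959783*(-1/47451) - 292262/371089 = -30959783/47451 - 292262/371089 = -11502703037849/17608544139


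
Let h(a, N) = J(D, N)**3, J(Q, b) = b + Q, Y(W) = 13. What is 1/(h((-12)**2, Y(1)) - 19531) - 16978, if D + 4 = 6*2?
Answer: -174364061/10270 ≈ -16978.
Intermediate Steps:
D = 8 (D = -4 + 6*2 = -4 + 12 = 8)
J(Q, b) = Q + b
h(a, N) = (8 + N)**3
1/(h((-12)**2, Y(1)) - 19531) - 16978 = 1/((8 + 13)**3 - 19531) - 16978 = 1/(21**3 - 19531) - 16978 = 1/(9261 - 19531) - 16978 = 1/(-10270) - 16978 = -1/10270 - 16978 = -174364061/10270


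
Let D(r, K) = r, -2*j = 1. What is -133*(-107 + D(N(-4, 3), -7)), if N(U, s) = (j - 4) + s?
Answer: 28861/2 ≈ 14431.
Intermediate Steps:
j = -½ (j = -½*1 = -½ ≈ -0.50000)
N(U, s) = -9/2 + s (N(U, s) = (-½ - 4) + s = -9/2 + s)
-133*(-107 + D(N(-4, 3), -7)) = -133*(-107 + (-9/2 + 3)) = -133*(-107 - 3/2) = -133*(-217/2) = 28861/2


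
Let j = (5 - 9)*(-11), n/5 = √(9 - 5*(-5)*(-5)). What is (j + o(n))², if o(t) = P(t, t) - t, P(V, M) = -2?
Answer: -1136 - 840*I*√29 ≈ -1136.0 - 4523.5*I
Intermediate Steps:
n = 10*I*√29 (n = 5*√(9 - 5*(-5)*(-5)) = 5*√(9 + 25*(-5)) = 5*√(9 - 125) = 5*√(-116) = 5*(2*I*√29) = 10*I*√29 ≈ 53.852*I)
o(t) = -2 - t
j = 44 (j = -4*(-11) = 44)
(j + o(n))² = (44 + (-2 - 10*I*√29))² = (42 - 10*I*√29)²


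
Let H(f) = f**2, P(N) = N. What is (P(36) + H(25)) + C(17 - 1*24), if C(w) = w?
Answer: 654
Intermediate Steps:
(P(36) + H(25)) + C(17 - 1*24) = (36 + 25**2) + (17 - 1*24) = (36 + 625) + (17 - 24) = 661 - 7 = 654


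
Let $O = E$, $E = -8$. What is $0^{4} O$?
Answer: $0$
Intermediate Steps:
$O = -8$
$0^{4} O = 0^{4} \left(-8\right) = 0 \left(-8\right) = 0$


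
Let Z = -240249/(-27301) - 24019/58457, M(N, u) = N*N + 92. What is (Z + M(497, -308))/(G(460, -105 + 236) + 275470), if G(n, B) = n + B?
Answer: 394370413462331/440575289739977 ≈ 0.89513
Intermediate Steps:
M(N, u) = 92 + N² (M(N, u) = N² + 92 = 92 + N²)
G(n, B) = B + n
Z = 13388493074/1595934557 (Z = -240249*(-1/27301) - 24019*1/58457 = 240249/27301 - 24019/58457 = 13388493074/1595934557 ≈ 8.3891)
(Z + M(497, -308))/(G(460, -105 + 236) + 275470) = (13388493074/1595934557 + (92 + 497²))/(((-105 + 236) + 460) + 275470) = (13388493074/1595934557 + (92 + 247009))/((131 + 460) + 275470) = (13388493074/1595934557 + 247101)/(591 + 275470) = (394370413462331/1595934557)/276061 = (394370413462331/1595934557)*(1/276061) = 394370413462331/440575289739977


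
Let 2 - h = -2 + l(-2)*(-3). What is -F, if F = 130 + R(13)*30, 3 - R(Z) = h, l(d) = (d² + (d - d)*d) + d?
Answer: 80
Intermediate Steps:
l(d) = d + d² (l(d) = (d² + 0*d) + d = (d² + 0) + d = d² + d = d + d²)
h = 10 (h = 2 - (-2 - 2*(1 - 2)*(-3)) = 2 - (-2 - 2*(-1)*(-3)) = 2 - (-2 + 2*(-3)) = 2 - (-2 - 6) = 2 - 1*(-8) = 2 + 8 = 10)
R(Z) = -7 (R(Z) = 3 - 1*10 = 3 - 10 = -7)
F = -80 (F = 130 - 7*30 = 130 - 210 = -80)
-F = -1*(-80) = 80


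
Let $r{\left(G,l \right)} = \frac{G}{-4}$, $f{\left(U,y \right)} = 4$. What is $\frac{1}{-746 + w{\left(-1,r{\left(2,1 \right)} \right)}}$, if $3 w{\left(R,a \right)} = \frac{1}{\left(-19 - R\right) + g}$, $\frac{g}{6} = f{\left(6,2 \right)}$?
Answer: $- \frac{18}{13427} \approx -0.0013406$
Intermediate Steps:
$g = 24$ ($g = 6 \cdot 4 = 24$)
$r{\left(G,l \right)} = - \frac{G}{4}$ ($r{\left(G,l \right)} = G \left(- \frac{1}{4}\right) = - \frac{G}{4}$)
$w{\left(R,a \right)} = \frac{1}{3 \left(5 - R\right)}$ ($w{\left(R,a \right)} = \frac{1}{3 \left(\left(-19 - R\right) + 24\right)} = \frac{1}{3 \left(5 - R\right)}$)
$\frac{1}{-746 + w{\left(-1,r{\left(2,1 \right)} \right)}} = \frac{1}{-746 - \frac{1}{-15 + 3 \left(-1\right)}} = \frac{1}{-746 - \frac{1}{-15 - 3}} = \frac{1}{-746 - \frac{1}{-18}} = \frac{1}{-746 - - \frac{1}{18}} = \frac{1}{-746 + \frac{1}{18}} = \frac{1}{- \frac{13427}{18}} = - \frac{18}{13427}$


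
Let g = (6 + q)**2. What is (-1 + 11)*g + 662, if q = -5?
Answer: 672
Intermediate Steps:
g = 1 (g = (6 - 5)**2 = 1**2 = 1)
(-1 + 11)*g + 662 = (-1 + 11)*1 + 662 = 10*1 + 662 = 10 + 662 = 672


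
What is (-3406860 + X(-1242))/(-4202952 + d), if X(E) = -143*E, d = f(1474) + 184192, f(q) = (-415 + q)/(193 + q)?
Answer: 5383166418/6699271861 ≈ 0.80354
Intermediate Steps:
f(q) = (-415 + q)/(193 + q)
d = 307049123/1667 (d = (-415 + 1474)/(193 + 1474) + 184192 = 1059/1667 + 184192 = 307049123/1667 ≈ 1.8419e+5)
(-3406860 + X(-1242))/(-4202952 + d) = (-3406860 - 143*(-1242))/(-4202952 + 307049123/1667) = (-3406860 + 177606)/(-6699271861/1667) = -3229254*(-1667/6699271861) = 5383166418/6699271861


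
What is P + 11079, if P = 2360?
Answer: 13439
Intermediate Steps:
P + 11079 = 2360 + 11079 = 13439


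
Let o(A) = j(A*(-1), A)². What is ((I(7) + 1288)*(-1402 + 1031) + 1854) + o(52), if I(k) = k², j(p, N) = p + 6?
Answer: -492057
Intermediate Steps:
j(p, N) = 6 + p
o(A) = (6 - A)² (o(A) = (6 + A*(-1))² = (6 - A)²)
((I(7) + 1288)*(-1402 + 1031) + 1854) + o(52) = ((7² + 1288)*(-1402 + 1031) + 1854) + (-6 + 52)² = ((49 + 1288)*(-371) + 1854) + 46² = (1337*(-371) + 1854) + 2116 = (-496027 + 1854) + 2116 = -494173 + 2116 = -492057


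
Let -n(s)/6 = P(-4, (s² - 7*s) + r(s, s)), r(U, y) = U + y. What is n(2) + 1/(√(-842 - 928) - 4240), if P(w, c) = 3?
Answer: -32363290/1797937 - I*√1770/17979370 ≈ -18.0 - 2.34e-6*I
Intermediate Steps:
n(s) = -18 (n(s) = -6*3 = -18)
n(2) + 1/(√(-842 - 928) - 4240) = -18 + 1/(√(-842 - 928) - 4240) = -18 + 1/(√(-1770) - 4240) = -18 + 1/(I*√1770 - 4240) = -18 + 1/(-4240 + I*√1770)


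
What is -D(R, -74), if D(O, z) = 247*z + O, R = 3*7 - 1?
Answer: 18258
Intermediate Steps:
R = 20 (R = 21 - 1 = 20)
D(O, z) = O + 247*z
-D(R, -74) = -(20 + 247*(-74)) = -(20 - 18278) = -1*(-18258) = 18258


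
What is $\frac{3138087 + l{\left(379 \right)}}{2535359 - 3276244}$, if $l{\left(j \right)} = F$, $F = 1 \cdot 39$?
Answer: $- \frac{3138126}{740885} \approx -4.2356$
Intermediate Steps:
$F = 39$
$l{\left(j \right)} = 39$
$\frac{3138087 + l{\left(379 \right)}}{2535359 - 3276244} = \frac{3138087 + 39}{2535359 - 3276244} = \frac{3138126}{-740885} = 3138126 \left(- \frac{1}{740885}\right) = - \frac{3138126}{740885}$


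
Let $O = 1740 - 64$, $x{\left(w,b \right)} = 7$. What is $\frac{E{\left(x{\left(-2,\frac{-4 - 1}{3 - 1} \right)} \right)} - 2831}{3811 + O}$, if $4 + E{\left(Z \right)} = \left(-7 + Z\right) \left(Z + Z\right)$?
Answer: $- \frac{945}{1829} \approx -0.51668$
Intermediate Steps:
$E{\left(Z \right)} = -4 + 2 Z \left(-7 + Z\right)$ ($E{\left(Z \right)} = -4 + \left(-7 + Z\right) \left(Z + Z\right) = -4 + \left(-7 + Z\right) 2 Z = -4 + 2 Z \left(-7 + Z\right)$)
$O = 1676$ ($O = 1740 - 64 = 1676$)
$\frac{E{\left(x{\left(-2,\frac{-4 - 1}{3 - 1} \right)} \right)} - 2831}{3811 + O} = \frac{\left(-4 - 98 + 2 \cdot 7^{2}\right) - 2831}{3811 + 1676} = \frac{\left(-4 - 98 + 2 \cdot 49\right) - 2831}{5487} = \left(\left(-4 - 98 + 98\right) - 2831\right) \frac{1}{5487} = \left(-4 - 2831\right) \frac{1}{5487} = \left(-2835\right) \frac{1}{5487} = - \frac{945}{1829}$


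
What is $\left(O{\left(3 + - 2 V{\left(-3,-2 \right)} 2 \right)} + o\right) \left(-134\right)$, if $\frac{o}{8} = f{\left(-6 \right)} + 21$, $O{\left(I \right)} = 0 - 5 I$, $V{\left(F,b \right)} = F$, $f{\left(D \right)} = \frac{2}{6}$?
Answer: $- \frac{38458}{3} \approx -12819.0$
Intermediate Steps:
$f{\left(D \right)} = \frac{1}{3}$ ($f{\left(D \right)} = 2 \cdot \frac{1}{6} = \frac{1}{3}$)
$O{\left(I \right)} = - 5 I$
$o = \frac{512}{3}$ ($o = 8 \left(\frac{1}{3} + 21\right) = 8 \cdot \frac{64}{3} = \frac{512}{3} \approx 170.67$)
$\left(O{\left(3 + - 2 V{\left(-3,-2 \right)} 2 \right)} + o\right) \left(-134\right) = \left(- 5 \left(3 + \left(-2\right) \left(-3\right) 2\right) + \frac{512}{3}\right) \left(-134\right) = \left(- 5 \left(3 + 6 \cdot 2\right) + \frac{512}{3}\right) \left(-134\right) = \left(- 5 \left(3 + 12\right) + \frac{512}{3}\right) \left(-134\right) = \left(\left(-5\right) 15 + \frac{512}{3}\right) \left(-134\right) = \left(-75 + \frac{512}{3}\right) \left(-134\right) = \frac{287}{3} \left(-134\right) = - \frac{38458}{3}$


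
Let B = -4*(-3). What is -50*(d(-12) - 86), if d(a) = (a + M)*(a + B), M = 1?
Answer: 4300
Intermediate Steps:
B = 12
d(a) = (1 + a)*(12 + a) (d(a) = (a + 1)*(a + 12) = (1 + a)*(12 + a))
-50*(d(-12) - 86) = -50*((12 + (-12)² + 13*(-12)) - 86) = -50*((12 + 144 - 156) - 86) = -50*(0 - 86) = -50*(-86) = 4300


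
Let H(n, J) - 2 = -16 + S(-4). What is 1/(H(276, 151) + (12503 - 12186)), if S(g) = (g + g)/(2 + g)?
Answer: 1/307 ≈ 0.0032573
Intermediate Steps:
S(g) = 2*g/(2 + g) (S(g) = (2*g)/(2 + g) = 2*g/(2 + g))
H(n, J) = -10 (H(n, J) = 2 + (-16 + 2*(-4)/(2 - 4)) = 2 + (-16 + 2*(-4)/(-2)) = 2 + (-16 + 2*(-4)*(-½)) = 2 + (-16 + 4) = 2 - 12 = -10)
1/(H(276, 151) + (12503 - 12186)) = 1/(-10 + (12503 - 12186)) = 1/(-10 + 317) = 1/307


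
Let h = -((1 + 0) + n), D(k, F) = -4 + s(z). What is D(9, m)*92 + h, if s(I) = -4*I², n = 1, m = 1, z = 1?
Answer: -738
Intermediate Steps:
D(k, F) = -8 (D(k, F) = -4 - 4*1² = -4 - 4*1 = -4 - 4 = -8)
h = -2 (h = -((1 + 0) + 1) = -(1 + 1) = -1*2 = -2)
D(9, m)*92 + h = -8*92 - 2 = -736 - 2 = -738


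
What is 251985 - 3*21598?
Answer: 187191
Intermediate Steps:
251985 - 3*21598 = 251985 - 64794 = 187191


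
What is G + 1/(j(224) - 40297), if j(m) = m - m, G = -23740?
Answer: -956650781/40297 ≈ -23740.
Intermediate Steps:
j(m) = 0
G + 1/(j(224) - 40297) = -23740 + 1/(0 - 40297) = -23740 + 1/(-40297) = -23740 - 1/40297 = -956650781/40297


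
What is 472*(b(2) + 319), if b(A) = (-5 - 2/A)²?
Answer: 167560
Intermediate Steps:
472*(b(2) + 319) = 472*((2 + 5*2)²/2² + 319) = 472*((2 + 10)²/4 + 319) = 472*((¼)*12² + 319) = 472*((¼)*144 + 319) = 472*(36 + 319) = 472*355 = 167560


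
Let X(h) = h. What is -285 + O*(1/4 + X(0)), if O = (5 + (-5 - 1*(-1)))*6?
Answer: -567/2 ≈ -283.50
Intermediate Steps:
O = 6 (O = (5 + (-5 + 1))*6 = (5 - 4)*6 = 1*6 = 6)
-285 + O*(1/4 + X(0)) = -285 + 6*(1/4 + 0) = -285 + 6*(¼ + 0) = -285 + 6*(¼) = -285 + 3/2 = -567/2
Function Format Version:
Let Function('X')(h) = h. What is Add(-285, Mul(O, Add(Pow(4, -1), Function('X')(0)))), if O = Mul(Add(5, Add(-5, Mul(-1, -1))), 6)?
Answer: Rational(-567, 2) ≈ -283.50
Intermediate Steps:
O = 6 (O = Mul(Add(5, Add(-5, 1)), 6) = Mul(Add(5, -4), 6) = Mul(1, 6) = 6)
Add(-285, Mul(O, Add(Pow(4, -1), Function('X')(0)))) = Add(-285, Mul(6, Add(Pow(4, -1), 0))) = Add(-285, Mul(6, Add(Rational(1, 4), 0))) = Add(-285, Mul(6, Rational(1, 4))) = Add(-285, Rational(3, 2)) = Rational(-567, 2)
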